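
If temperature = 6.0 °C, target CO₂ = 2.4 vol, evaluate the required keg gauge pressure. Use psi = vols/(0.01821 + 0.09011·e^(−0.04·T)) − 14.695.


psi = 2.4/(0.01821 + 0.09011·e^(−0.04·6.0)) − 14.695

12.2431 psi


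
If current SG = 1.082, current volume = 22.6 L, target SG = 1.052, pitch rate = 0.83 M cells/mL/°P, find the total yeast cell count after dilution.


V_w = V·((SG_c−1)/(SG_t−1)−1);  °P = 259 − 259/SG_t;  cells = rate·(V+V_w)·°P
V_w = 22.6·((1.082−1)/(1.052−1)−1) = 13.0385
V_final = 22.6 + 13.0385 = 35.6385
°P = 259 − 259/1.052 = 12.8023
cells = 0.83·35.6385·12.8023

378.6905 billion cells


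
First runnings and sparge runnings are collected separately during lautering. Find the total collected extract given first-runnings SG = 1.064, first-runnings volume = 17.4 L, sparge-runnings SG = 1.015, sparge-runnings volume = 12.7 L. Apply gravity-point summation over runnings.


total = Σ (SG_i − 1)·1000·V_i
first = (1.064 − 1)·1000·17.4 = 1113.6000
sparge = (1.015 − 1)·1000·12.7 = 190.5000
total = 1113.6000 + 190.5000

1304.1000 gravity·L


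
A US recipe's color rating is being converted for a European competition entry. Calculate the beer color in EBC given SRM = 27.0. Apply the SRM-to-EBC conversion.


EBC = SRM · 1.97
EBC = 27.0 · 1.97

53.1900 EBC


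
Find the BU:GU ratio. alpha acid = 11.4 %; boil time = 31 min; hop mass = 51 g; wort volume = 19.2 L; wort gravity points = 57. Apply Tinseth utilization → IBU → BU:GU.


U = 1.65·0.000125^(GP/1000)·(1−e^(−0.04t))/4.15;  IBU = (α/100)·m·U·1000/V;  BU:GU = IBU/GP
U = 1.65·0.000125^(57/1000)·(1−e^(−0.04·31))/4.15 = 0.1693
IBU = (11.4/100)·51·0.1693·1000/19.2 = 51.2588
BU:GU = 51.2588/57

0.8993


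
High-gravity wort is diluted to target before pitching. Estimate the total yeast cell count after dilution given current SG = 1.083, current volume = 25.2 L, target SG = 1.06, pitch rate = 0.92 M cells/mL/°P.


V_w = V·((SG_c−1)/(SG_t−1)−1);  °P = 259 − 259/SG_t;  cells = rate·(V+V_w)·°P
V_w = 25.2·((1.083−1)/(1.06−1)−1) = 9.6600
V_final = 25.2 + 9.6600 = 34.8600
°P = 259 − 259/1.06 = 14.6604
cells = 0.92·34.8600·14.6604

470.1759 billion cells


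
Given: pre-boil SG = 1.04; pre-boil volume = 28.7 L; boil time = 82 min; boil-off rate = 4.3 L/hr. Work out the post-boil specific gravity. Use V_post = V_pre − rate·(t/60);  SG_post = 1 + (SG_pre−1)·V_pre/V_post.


V_post = 28.7 − 4.3·(82/60) = 22.8233
SG_post = 1 + (1.04 − 1)·28.7/22.8233

1.0503


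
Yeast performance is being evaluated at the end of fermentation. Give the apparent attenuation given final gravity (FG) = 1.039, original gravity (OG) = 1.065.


AA = (OG − FG)/(OG − 1) · 100
AA = (1.065 − 1.039)/(1.065 − 1) · 100

40.0000 %


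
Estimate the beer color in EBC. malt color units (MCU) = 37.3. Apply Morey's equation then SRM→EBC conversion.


SRM = 1.4922·MCU^0.6859;  EBC = SRM·1.97
SRM = 1.4922·37.3^0.6859 = 17.8592
EBC = 17.8592·1.97

35.1826 EBC


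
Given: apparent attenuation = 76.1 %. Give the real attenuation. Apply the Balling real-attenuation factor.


RA = AA · 0.8192
RA = 76.1 · 0.8192

62.3411 %


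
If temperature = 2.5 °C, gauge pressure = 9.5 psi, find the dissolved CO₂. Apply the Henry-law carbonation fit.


vols = (P + 14.695)·(0.01821 + 0.09011·e^(−0.04·T))
vols = (9.5 + 14.695)·(0.01821 + 0.09011·e^(−0.04·2.5))

2.4133 volumes


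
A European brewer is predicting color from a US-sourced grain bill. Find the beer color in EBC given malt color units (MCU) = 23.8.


SRM = 1.4922·MCU^0.6859;  EBC = SRM·1.97
SRM = 1.4922·23.8^0.6859 = 13.1226
EBC = 13.1226·1.97

25.8516 EBC


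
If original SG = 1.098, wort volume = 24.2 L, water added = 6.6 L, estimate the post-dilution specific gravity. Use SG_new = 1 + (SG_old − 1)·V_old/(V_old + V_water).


pts = (1.098 − 1)·1000·24.2/(24.2 + 6.6) = 77.0000
SG_new = 1 + 77.0000/1000

1.0770


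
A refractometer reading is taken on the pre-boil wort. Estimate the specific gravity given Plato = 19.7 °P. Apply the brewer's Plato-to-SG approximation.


SG = 259/(259 − P)
SG = 259/(259 − 19.7)

1.0823


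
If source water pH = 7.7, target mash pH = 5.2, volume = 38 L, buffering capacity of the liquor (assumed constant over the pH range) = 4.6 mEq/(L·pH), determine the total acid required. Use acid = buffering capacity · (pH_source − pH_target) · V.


acid = 4.6 · (7.7 − 5.2) · 38

437.0000 mEq


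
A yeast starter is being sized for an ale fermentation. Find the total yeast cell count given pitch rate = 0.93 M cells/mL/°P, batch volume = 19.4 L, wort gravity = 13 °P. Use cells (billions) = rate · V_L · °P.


cells = 0.93 · 19.4 · 13

234.5460 billion cells


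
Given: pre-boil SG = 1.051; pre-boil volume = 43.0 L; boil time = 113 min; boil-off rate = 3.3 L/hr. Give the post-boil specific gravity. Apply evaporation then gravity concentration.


V_post = V_pre − rate·(t/60);  SG_post = 1 + (SG_pre−1)·V_pre/V_post
V_post = 43.0 − 3.3·(113/60) = 36.7850
SG_post = 1 + (1.051 − 1)·43.0/36.7850

1.0596


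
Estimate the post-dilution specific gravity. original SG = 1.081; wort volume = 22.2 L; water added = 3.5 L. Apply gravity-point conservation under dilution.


SG_new = 1 + (SG_old − 1)·V_old/(V_old + V_water)
pts = (1.081 − 1)·1000·22.2/(22.2 + 3.5) = 69.9689
SG_new = 1 + 69.9689/1000

1.0700


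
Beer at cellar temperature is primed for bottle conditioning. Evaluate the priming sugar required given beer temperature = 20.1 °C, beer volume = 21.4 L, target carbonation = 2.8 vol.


residual = 14.695·(0.01821 + 0.09011·e^(−0.04·T));  sugar = (target − residual)·4.0·V
residual = 14.695·(0.01821 + 0.09011·e^(−0.04·20.1)) = 0.8602
sugar = (2.8 − 0.8602)·4.0·21.4

166.0463 g


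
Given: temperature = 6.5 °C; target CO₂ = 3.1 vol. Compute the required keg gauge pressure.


psi = vols/(0.01821 + 0.09011·e^(−0.04·T)) − 14.695
psi = 3.1/(0.01821 + 0.09011·e^(−0.04·6.5)) − 14.695

20.6570 psi


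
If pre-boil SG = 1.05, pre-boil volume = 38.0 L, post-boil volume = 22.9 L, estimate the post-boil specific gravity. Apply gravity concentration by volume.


SG_post = 1 + (SG_pre − 1)·V_pre/V_post
pts_pre = (1.05 − 1)·1000 = 50.0000
pts_post = 50.0000·38.0/22.9 = 82.9694
SG_post = 1 + 82.9694/1000

1.0830


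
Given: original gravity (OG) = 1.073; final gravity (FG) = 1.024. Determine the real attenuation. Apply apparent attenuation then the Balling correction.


AA = (OG−FG)/(OG−1)·100;  RA = AA·0.8192
AA = (1.073 − 1.024)/(1.073 − 1)·100 = 67.1233
RA = 67.1233·0.8192

54.9874 %


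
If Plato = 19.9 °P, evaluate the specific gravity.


SG = 259/(259 − P)
SG = 259/(259 − 19.9)

1.0832


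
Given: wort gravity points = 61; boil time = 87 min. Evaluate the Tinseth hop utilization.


U = 1.65·0.000125^(GP/1000) · (1 − e^(−0.04·t))/4.15
bigness = 1.65·0.000125^(61/1000) = 0.9537
boil_factor = (1 − e^(−0.04·87))/4.15 = 0.2335
U = 0.9537 · 0.2335

0.2227


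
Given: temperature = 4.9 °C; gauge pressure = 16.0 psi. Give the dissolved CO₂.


vols = (P + 14.695)·(0.01821 + 0.09011·e^(−0.04·T))
vols = (16.0 + 14.695)·(0.01821 + 0.09011·e^(−0.04·4.9))

2.8326 volumes


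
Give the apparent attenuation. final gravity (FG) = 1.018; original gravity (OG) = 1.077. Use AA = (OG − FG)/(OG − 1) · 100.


AA = (1.077 − 1.018)/(1.077 − 1) · 100

76.6234 %


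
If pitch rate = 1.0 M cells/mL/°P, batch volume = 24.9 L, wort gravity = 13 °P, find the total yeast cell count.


cells (billions) = rate · V_L · °P
cells = 1.0 · 24.9 · 13

323.7000 billion cells


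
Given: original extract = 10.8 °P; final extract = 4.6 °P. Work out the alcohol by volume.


SG = 259/(259 − P);  ABV = (OG − FG)·131.25
OG = 259/(259 − 10.8) = 1.0435
FG = 259/(259 − 4.6) = 1.0181
ABV = (1.0435 − 1.0181)·131.25

3.3379 % ABV


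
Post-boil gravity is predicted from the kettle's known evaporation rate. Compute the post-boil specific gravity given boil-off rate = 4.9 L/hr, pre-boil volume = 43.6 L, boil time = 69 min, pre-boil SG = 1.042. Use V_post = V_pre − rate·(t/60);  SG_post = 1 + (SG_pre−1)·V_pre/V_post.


V_post = 43.6 − 4.9·(69/60) = 37.9650
SG_post = 1 + (1.042 − 1)·43.6/37.9650

1.0482


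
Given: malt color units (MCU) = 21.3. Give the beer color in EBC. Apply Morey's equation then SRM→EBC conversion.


SRM = 1.4922·MCU^0.6859;  EBC = SRM·1.97
SRM = 1.4922·21.3^0.6859 = 12.1608
EBC = 12.1608·1.97

23.9568 EBC


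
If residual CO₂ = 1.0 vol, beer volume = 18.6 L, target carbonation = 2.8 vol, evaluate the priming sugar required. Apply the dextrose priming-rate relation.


sugar = (target − residual)·4.0·V
sugar = (2.8 − 1.0)·4.0·18.6

133.9200 g


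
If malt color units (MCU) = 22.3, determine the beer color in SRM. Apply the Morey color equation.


SRM = 1.4922 · MCU^0.6859
SRM = 1.4922 · 22.3^0.6859

12.5496 SRM


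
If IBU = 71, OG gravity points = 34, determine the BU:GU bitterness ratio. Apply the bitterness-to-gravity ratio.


BU:GU = IBU / OG_points
BU:GU = 71 / 34

2.0882


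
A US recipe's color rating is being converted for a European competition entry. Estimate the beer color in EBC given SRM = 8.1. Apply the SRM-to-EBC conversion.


EBC = SRM · 1.97
EBC = 8.1 · 1.97

15.9570 EBC


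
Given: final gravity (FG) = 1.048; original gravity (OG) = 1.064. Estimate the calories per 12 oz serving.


ABW = (OG−FG)·131.25·0.79/FG;  °P = 259 − 259/SG (for OG→OE and FG→AE);  RE = 0.1808·OE + 0.8192·AE;  Cal = (6.9·ABW + 4·(RE−0.1))·FG·3.55
ABW = (1.064 − 1.048)·131.25·0.79/1.048 = 1.5830
OE = 259 − 259/1.064 = 15.5789 °P
AE = 259 − 259/1.048 = 11.8626 °P
RE = 0.1808·15.5789 + 0.8192·11.8626 = 12.5345 °P
Cal = (6.9·1.5830 + 4·(12.5345−0.1))·1.048·3.55

225.6826 kcal


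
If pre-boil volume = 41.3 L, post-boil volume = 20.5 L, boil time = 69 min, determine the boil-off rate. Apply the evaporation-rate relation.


rate = (V_pre − V_post) / (t_min/60)
rate = (41.3 − 20.5) / (69/60)

18.0870 L/hr


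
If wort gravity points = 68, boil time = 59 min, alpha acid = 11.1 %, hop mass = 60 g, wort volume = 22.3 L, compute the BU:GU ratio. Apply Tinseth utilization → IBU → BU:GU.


U = 1.65·0.000125^(GP/1000)·(1−e^(−0.04t))/4.15;  IBU = (α/100)·m·U·1000/V;  BU:GU = IBU/GP
U = 1.65·0.000125^(68/1000)·(1−e^(−0.04·59))/4.15 = 0.1954
IBU = (11.1/100)·60·0.1954·1000/22.3 = 58.3609
BU:GU = 58.3609/68

0.8582


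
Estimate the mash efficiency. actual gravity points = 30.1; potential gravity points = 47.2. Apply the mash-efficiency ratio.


efficiency = actual / potential × 100
efficiency = 30.1 / 47.2 × 100

63.7712 %


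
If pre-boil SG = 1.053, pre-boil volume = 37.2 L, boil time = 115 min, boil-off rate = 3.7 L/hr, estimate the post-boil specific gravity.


V_post = V_pre − rate·(t/60);  SG_post = 1 + (SG_pre−1)·V_pre/V_post
V_post = 37.2 − 3.7·(115/60) = 30.1083
SG_post = 1 + (1.053 − 1)·37.2/30.1083

1.0655


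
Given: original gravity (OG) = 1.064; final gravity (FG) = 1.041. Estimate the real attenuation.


AA = (OG−FG)/(OG−1)·100;  RA = AA·0.8192
AA = (1.064 − 1.041)/(1.064 − 1)·100 = 35.9375
RA = 35.9375·0.8192

29.4400 %


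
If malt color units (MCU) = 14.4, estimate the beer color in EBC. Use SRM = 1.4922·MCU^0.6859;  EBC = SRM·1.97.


SRM = 1.4922·14.4^0.6859 = 9.2971
EBC = 9.2971·1.97

18.3153 EBC


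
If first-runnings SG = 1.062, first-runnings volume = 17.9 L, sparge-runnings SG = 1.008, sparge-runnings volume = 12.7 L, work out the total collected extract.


total = Σ (SG_i − 1)·1000·V_i
first = (1.062 − 1)·1000·17.9 = 1109.8000
sparge = (1.008 − 1)·1000·12.7 = 101.6000
total = 1109.8000 + 101.6000

1211.4000 gravity·L


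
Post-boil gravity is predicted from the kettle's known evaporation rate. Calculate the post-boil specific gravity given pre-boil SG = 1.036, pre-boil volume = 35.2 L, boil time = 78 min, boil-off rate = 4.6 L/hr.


V_post = V_pre − rate·(t/60);  SG_post = 1 + (SG_pre−1)·V_pre/V_post
V_post = 35.2 − 4.6·(78/60) = 29.2200
SG_post = 1 + (1.036 − 1)·35.2/29.2200

1.0434


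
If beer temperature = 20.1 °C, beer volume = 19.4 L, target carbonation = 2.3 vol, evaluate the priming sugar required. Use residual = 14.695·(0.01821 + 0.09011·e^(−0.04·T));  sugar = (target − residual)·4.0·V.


residual = 14.695·(0.01821 + 0.09011·e^(−0.04·20.1)) = 0.8602
sugar = (2.3 − 0.8602)·4.0·19.4

111.7279 g


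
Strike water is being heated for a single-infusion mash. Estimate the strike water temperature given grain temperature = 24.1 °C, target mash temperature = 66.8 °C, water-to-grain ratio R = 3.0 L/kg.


T_strike = (0.41/R)·(T_mash − T_grain) + T_mash
T_strike = (0.41/3.0)·(66.8 − 24.1) + 66.8

72.6357 °C


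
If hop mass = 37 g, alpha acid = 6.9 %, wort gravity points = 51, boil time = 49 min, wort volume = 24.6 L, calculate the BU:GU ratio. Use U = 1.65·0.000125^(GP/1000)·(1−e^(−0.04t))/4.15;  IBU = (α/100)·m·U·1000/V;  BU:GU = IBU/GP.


U = 1.65·0.000125^(51/1000)·(1−e^(−0.04·49))/4.15 = 0.2160
IBU = (6.9/100)·37·0.2160·1000/24.6 = 22.4160
BU:GU = 22.4160/51

0.4395


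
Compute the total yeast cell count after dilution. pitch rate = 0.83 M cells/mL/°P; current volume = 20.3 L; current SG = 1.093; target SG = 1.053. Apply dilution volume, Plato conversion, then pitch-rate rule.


V_w = V·((SG_c−1)/(SG_t−1)−1);  °P = 259 − 259/SG_t;  cells = rate·(V+V_w)·°P
V_w = 20.3·((1.093−1)/(1.053−1)−1) = 15.3208
V_final = 20.3 + 15.3208 = 35.6208
°P = 259 − 259/1.053 = 13.0361
cells = 0.83·35.6208·13.0361

385.4149 billion cells


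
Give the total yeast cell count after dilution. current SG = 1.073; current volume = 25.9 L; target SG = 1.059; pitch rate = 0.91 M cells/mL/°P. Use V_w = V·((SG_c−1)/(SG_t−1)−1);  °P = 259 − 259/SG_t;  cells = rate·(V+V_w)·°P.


V_w = 25.9·((1.073−1)/(1.059−1)−1) = 6.1458
V_final = 25.9 + 6.1458 = 32.0458
°P = 259 − 259/1.059 = 14.4297
cells = 0.91·32.0458·14.4297

420.7923 billion cells


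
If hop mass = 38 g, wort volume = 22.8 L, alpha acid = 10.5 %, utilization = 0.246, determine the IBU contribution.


IBU = (α/100)·mass·U·1000 / V
IBU = (10.5/100)·38·0.246·1000 / 22.8

43.0500 IBU


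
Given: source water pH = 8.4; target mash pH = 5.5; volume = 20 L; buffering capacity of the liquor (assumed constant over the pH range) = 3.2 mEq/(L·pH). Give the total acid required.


acid = buffering capacity · (pH_source − pH_target) · V
acid = 3.2 · (8.4 − 5.5) · 20

185.6000 mEq


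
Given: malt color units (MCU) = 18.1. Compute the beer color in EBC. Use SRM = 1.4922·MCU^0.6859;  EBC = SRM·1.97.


SRM = 1.4922·18.1^0.6859 = 10.8760
EBC = 10.8760·1.97

21.4257 EBC


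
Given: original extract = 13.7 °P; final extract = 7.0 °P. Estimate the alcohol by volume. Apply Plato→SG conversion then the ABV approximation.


SG = 259/(259 − P);  ABV = (OG − FG)·131.25
OG = 259/(259 − 13.7) = 1.0558
FG = 259/(259 − 7.0) = 1.0278
ABV = (1.0558 − 1.0278)·131.25

3.6845 % ABV


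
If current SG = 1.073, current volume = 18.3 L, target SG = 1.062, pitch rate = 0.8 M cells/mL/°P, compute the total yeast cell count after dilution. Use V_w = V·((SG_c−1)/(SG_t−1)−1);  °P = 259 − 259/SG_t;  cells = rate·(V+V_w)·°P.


V_w = 18.3·((1.073−1)/(1.062−1)−1) = 3.2468
V_final = 18.3 + 3.2468 = 21.5468
°P = 259 − 259/1.062 = 15.1205
cells = 0.8·21.5468·15.1205

260.6389 billion cells


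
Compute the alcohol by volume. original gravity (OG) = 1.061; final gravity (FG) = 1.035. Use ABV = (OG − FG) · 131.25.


ABV = (1.061 − 1.035) · 131.25

3.4125 % ABV


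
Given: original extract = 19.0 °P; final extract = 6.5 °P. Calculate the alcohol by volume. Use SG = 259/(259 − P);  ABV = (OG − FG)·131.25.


OG = 259/(259 − 19.0) = 1.0792
FG = 259/(259 − 6.5) = 1.0257
ABV = (1.0792 − 1.0257)·131.25

7.0119 % ABV


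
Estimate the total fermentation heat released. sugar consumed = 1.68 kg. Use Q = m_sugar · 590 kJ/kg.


Q = 1.68 · 590

991.2000 kJ


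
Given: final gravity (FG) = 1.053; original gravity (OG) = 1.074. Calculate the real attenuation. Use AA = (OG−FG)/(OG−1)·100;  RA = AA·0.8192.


AA = (1.074 − 1.053)/(1.074 − 1)·100 = 28.3784
RA = 28.3784·0.8192

23.2476 %


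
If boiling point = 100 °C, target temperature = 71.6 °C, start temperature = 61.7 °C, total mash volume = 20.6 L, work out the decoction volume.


V_dec = V_total·(T_target − T_start)/(T_boil − T_start)
V_dec = 20.6·(71.6 − 61.7)/(100 − 61.7)

5.3248 L


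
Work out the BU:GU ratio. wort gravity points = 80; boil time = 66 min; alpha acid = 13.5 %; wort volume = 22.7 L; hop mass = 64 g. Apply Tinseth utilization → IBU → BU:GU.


U = 1.65·0.000125^(GP/1000)·(1−e^(−0.04t))/4.15;  IBU = (α/100)·m·U·1000/V;  BU:GU = IBU/GP
U = 1.65·0.000125^(80/1000)·(1−e^(−0.04·66))/4.15 = 0.1799
IBU = (13.5/100)·64·0.1799·1000/22.7 = 68.4736
BU:GU = 68.4736/80

0.8559


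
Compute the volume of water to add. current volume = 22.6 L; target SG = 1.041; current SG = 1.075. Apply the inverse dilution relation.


V_water = V·((SG_curr − 1)/(SG_target − 1) − 1)
V_water = 22.6·((1.075 − 1)/(1.041 − 1) − 1)

18.7415 L


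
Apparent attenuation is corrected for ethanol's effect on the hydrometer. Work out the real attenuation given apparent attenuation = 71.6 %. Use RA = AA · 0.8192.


RA = 71.6 · 0.8192

58.6547 %


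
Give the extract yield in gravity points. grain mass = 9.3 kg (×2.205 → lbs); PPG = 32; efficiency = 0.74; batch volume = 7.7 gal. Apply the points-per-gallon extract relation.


points = lbs × PPG × eff / vol
lbs = 9.3 × 2.205 = 20.5065
points = 20.5065 × 32 × 0.74 / 7.7

63.0641 points


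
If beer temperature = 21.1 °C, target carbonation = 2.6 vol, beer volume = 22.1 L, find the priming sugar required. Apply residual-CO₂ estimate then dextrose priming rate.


residual = 14.695·(0.01821 + 0.09011·e^(−0.04·T));  sugar = (target − residual)·4.0·V
residual = 14.695·(0.01821 + 0.09011·e^(−0.04·21.1)) = 0.8370
sugar = (2.6 − 0.8370)·4.0·22.1

155.8518 g


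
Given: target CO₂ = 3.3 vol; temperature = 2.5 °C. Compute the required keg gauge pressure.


psi = vols/(0.01821 + 0.09011·e^(−0.04·T)) − 14.695
psi = 3.3/(0.01821 + 0.09011·e^(−0.04·2.5)) − 14.695

18.3894 psi


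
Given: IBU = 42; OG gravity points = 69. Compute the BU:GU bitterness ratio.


BU:GU = IBU / OG_points
BU:GU = 42 / 69

0.6087


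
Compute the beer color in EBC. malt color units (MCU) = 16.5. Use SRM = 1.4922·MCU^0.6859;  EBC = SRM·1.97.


SRM = 1.4922·16.5^0.6859 = 10.2070
EBC = 10.2070·1.97

20.1078 EBC


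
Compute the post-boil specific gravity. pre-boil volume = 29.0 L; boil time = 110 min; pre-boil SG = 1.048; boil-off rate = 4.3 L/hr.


V_post = V_pre − rate·(t/60);  SG_post = 1 + (SG_pre−1)·V_pre/V_post
V_post = 29.0 − 4.3·(110/60) = 21.1167
SG_post = 1 + (1.048 − 1)·29.0/21.1167

1.0659


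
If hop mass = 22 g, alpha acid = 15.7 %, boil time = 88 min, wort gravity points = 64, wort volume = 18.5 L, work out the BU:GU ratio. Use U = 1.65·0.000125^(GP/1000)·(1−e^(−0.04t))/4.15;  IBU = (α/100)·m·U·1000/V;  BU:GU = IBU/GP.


U = 1.65·0.000125^(64/1000)·(1−e^(−0.04·88))/4.15 = 0.2171
IBU = (15.7/100)·22·0.2171·1000/18.5 = 40.5266
BU:GU = 40.5266/64

0.6332


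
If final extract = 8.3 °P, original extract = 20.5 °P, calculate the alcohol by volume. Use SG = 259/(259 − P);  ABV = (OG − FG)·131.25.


OG = 259/(259 − 20.5) = 1.0860
FG = 259/(259 − 8.3) = 1.0331
ABV = (1.0860 − 1.0331)·131.25

6.9361 % ABV


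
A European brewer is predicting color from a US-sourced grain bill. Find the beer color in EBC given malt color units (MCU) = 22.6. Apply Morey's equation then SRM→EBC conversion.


SRM = 1.4922·MCU^0.6859;  EBC = SRM·1.97
SRM = 1.4922·22.6^0.6859 = 12.6651
EBC = 12.6651·1.97

24.9503 EBC


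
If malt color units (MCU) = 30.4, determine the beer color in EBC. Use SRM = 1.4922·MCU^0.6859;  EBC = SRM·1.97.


SRM = 1.4922·30.4^0.6859 = 15.5214
EBC = 15.5214·1.97

30.5771 EBC


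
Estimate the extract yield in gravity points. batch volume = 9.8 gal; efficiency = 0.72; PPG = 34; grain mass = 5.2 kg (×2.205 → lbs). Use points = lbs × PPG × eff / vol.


lbs = 5.2 × 2.205 = 11.4660
points = 11.4660 × 34 × 0.72 / 9.8

28.6416 points


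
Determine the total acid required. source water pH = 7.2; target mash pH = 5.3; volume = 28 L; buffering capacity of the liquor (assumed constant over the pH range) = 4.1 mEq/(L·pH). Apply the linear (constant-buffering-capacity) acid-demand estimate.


acid = buffering capacity · (pH_source − pH_target) · V
acid = 4.1 · (7.2 − 5.3) · 28

218.1200 mEq


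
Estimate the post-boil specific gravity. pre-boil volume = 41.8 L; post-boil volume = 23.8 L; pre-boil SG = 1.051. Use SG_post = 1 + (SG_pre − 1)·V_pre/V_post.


pts_pre = (1.051 − 1)·1000 = 51.0000
pts_post = 51.0000·41.8/23.8 = 89.5714
SG_post = 1 + 89.5714/1000

1.0896


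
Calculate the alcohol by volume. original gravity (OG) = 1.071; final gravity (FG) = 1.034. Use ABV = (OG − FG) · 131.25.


ABV = (1.071 − 1.034) · 131.25

4.8562 % ABV


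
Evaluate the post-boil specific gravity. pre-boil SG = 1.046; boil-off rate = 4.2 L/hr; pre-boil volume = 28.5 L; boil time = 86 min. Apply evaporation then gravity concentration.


V_post = V_pre − rate·(t/60);  SG_post = 1 + (SG_pre−1)·V_pre/V_post
V_post = 28.5 − 4.2·(86/60) = 22.4800
SG_post = 1 + (1.046 − 1)·28.5/22.4800

1.0583


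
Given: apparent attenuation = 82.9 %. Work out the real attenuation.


RA = AA · 0.8192
RA = 82.9 · 0.8192

67.9117 %


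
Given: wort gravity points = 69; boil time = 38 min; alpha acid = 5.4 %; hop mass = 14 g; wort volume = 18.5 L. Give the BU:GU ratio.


U = 1.65·0.000125^(GP/1000)·(1−e^(−0.04t))/4.15;  IBU = (α/100)·m·U·1000/V;  BU:GU = IBU/GP
U = 1.65·0.000125^(69/1000)·(1−e^(−0.04·38))/4.15 = 0.1671
IBU = (5.4/100)·14·0.1671·1000/18.5 = 6.8278
BU:GU = 6.8278/69

0.0990


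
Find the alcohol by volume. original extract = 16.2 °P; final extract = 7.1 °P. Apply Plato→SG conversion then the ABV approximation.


SG = 259/(259 − P);  ABV = (OG − FG)·131.25
OG = 259/(259 − 16.2) = 1.0667
FG = 259/(259 − 7.1) = 1.0282
ABV = (1.0667 − 1.0282)·131.25

5.0578 % ABV


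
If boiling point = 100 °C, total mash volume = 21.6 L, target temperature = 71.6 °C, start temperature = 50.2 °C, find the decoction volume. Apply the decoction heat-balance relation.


V_dec = V_total·(T_target − T_start)/(T_boil − T_start)
V_dec = 21.6·(71.6 − 50.2)/(100 − 50.2)

9.2819 L


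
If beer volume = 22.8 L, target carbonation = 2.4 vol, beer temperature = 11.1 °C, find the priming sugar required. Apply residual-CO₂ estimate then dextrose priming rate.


residual = 14.695·(0.01821 + 0.09011·e^(−0.04·T));  sugar = (target − residual)·4.0·V
residual = 14.695·(0.01821 + 0.09011·e^(−0.04·11.1)) = 1.1170
sugar = (2.4 − 1.1170)·4.0·22.8

117.0093 g


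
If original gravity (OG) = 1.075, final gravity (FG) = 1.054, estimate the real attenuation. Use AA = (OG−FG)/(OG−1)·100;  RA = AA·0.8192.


AA = (1.075 − 1.054)/(1.075 − 1)·100 = 28.0000
RA = 28.0000·0.8192

22.9376 %


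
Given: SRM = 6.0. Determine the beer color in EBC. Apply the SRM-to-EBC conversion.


EBC = SRM · 1.97
EBC = 6.0 · 1.97

11.8200 EBC


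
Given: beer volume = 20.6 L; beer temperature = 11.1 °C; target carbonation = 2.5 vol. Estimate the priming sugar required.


residual = 14.695·(0.01821 + 0.09011·e^(−0.04·T));  sugar = (target − residual)·4.0·V
residual = 14.695·(0.01821 + 0.09011·e^(−0.04·11.1)) = 1.1170
sugar = (2.5 − 1.1170)·4.0·20.6

113.9590 g


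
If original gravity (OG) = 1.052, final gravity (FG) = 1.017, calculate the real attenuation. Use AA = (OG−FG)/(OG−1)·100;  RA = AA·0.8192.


AA = (1.052 − 1.017)/(1.052 − 1)·100 = 67.3077
RA = 67.3077·0.8192

55.1385 %


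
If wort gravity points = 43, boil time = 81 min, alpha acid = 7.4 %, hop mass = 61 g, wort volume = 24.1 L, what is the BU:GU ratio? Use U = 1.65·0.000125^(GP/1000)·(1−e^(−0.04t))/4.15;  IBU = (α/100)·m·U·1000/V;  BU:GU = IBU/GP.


U = 1.65·0.000125^(43/1000)·(1−e^(−0.04·81))/4.15 = 0.2596
IBU = (7.4/100)·61·0.2596·1000/24.1 = 48.6180
BU:GU = 48.6180/43

1.1307


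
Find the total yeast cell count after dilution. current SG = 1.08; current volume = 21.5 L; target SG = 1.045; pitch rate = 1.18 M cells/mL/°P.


V_w = V·((SG_c−1)/(SG_t−1)−1);  °P = 259 − 259/SG_t;  cells = rate·(V+V_w)·°P
V_w = 21.5·((1.08−1)/(1.045−1)−1) = 16.7222
V_final = 21.5 + 16.7222 = 38.2222
°P = 259 − 259/1.045 = 11.1531
cells = 1.18·38.2222·11.1531

503.0300 billion cells


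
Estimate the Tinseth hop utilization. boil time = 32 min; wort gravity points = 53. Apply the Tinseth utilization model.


U = 1.65·0.000125^(GP/1000) · (1 − e^(−0.04·t))/4.15
bigness = 1.65·0.000125^(53/1000) = 1.0248
boil_factor = (1 − e^(−0.04·32))/4.15 = 0.1740
U = 1.0248 · 0.1740

0.1783


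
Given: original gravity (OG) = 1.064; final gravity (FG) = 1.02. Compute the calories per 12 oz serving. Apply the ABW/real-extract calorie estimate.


ABW = (OG−FG)·131.25·0.79/FG;  °P = 259 − 259/SG (for OG→OE and FG→AE);  RE = 0.1808·OE + 0.8192·AE;  Cal = (6.9·ABW + 4·(RE−0.1))·FG·3.55
ABW = (1.064 − 1.02)·131.25·0.79/1.02 = 4.4728
OE = 259 − 259/1.064 = 15.5789 °P
AE = 259 − 259/1.02 = 5.0784 °P
RE = 0.1808·15.5789 + 0.8192·5.0784 = 6.9769 °P
Cal = (6.9·4.4728 + 4·(6.9769−0.1))·1.02·3.55

211.3577 kcal


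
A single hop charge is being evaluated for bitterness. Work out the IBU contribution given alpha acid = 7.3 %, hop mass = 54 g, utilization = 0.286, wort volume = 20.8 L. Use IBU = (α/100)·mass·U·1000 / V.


IBU = (7.3/100)·54·0.286·1000 / 20.8

54.2025 IBU


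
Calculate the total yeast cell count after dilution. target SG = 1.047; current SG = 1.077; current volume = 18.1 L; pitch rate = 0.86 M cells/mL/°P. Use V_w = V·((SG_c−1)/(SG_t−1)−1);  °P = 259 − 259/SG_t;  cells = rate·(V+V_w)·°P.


V_w = 18.1·((1.077−1)/(1.047−1)−1) = 11.5532
V_final = 18.1 + 11.5532 = 29.6532
°P = 259 − 259/1.047 = 11.6266
cells = 0.86·29.6532·11.6266

296.4974 billion cells


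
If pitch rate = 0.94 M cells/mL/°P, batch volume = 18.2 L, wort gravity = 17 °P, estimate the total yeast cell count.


cells (billions) = rate · V_L · °P
cells = 0.94 · 18.2 · 17

290.8360 billion cells


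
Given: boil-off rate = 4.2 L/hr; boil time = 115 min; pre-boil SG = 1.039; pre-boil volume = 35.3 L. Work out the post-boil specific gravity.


V_post = V_pre − rate·(t/60);  SG_post = 1 + (SG_pre−1)·V_pre/V_post
V_post = 35.3 − 4.2·(115/60) = 27.2500
SG_post = 1 + (1.039 − 1)·35.3/27.2500

1.0505


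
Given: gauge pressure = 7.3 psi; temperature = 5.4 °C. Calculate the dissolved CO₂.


vols = (P + 14.695)·(0.01821 + 0.09011·e^(−0.04·T))
vols = (7.3 + 14.695)·(0.01821 + 0.09011·e^(−0.04·5.4))

1.9975 volumes


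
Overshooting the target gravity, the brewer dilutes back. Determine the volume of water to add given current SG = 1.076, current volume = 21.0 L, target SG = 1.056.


V_water = V·((SG_curr − 1)/(SG_target − 1) − 1)
V_water = 21.0·((1.076 − 1)/(1.056 − 1) − 1)

7.5000 L


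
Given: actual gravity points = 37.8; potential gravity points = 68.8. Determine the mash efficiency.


efficiency = actual / potential × 100
efficiency = 37.8 / 68.8 × 100

54.9419 %


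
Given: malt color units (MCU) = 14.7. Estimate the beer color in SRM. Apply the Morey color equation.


SRM = 1.4922 · MCU^0.6859
SRM = 1.4922 · 14.7^0.6859

9.4295 SRM


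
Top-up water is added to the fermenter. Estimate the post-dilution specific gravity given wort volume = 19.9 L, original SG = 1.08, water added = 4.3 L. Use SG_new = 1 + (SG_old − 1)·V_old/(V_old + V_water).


pts = (1.08 − 1)·1000·19.9/(19.9 + 4.3) = 65.7851
SG_new = 1 + 65.7851/1000

1.0658


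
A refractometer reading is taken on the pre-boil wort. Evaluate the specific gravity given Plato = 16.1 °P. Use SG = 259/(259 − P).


SG = 259/(259 − 16.1)

1.0663


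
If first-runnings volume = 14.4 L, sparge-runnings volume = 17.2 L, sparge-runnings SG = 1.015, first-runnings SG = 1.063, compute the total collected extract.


total = Σ (SG_i − 1)·1000·V_i
first = (1.063 − 1)·1000·14.4 = 907.2000
sparge = (1.015 − 1)·1000·17.2 = 258.0000
total = 907.2000 + 258.0000

1165.2000 gravity·L


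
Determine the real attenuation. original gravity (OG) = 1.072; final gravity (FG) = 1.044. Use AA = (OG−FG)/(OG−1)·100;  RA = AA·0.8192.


AA = (1.072 − 1.044)/(1.072 − 1)·100 = 38.8889
RA = 38.8889·0.8192

31.8578 %


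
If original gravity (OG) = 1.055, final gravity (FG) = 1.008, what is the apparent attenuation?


AA = (OG − FG)/(OG − 1) · 100
AA = (1.055 − 1.008)/(1.055 − 1) · 100

85.4545 %


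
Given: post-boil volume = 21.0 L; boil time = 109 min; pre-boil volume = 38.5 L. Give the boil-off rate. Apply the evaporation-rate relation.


rate = (V_pre − V_post) / (t_min/60)
rate = (38.5 − 21.0) / (109/60)

9.6330 L/hr


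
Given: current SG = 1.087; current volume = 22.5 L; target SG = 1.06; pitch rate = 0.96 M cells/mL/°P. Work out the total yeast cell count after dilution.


V_w = V·((SG_c−1)/(SG_t−1)−1);  °P = 259 − 259/SG_t;  cells = rate·(V+V_w)·°P
V_w = 22.5·((1.087−1)/(1.06−1)−1) = 10.1250
V_final = 22.5 + 10.1250 = 32.6250
°P = 259 − 259/1.06 = 14.6604
cells = 0.96·32.6250·14.6604

459.1630 billion cells


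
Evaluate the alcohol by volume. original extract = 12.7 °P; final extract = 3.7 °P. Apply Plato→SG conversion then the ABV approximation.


SG = 259/(259 − P);  ABV = (OG − FG)·131.25
OG = 259/(259 − 12.7) = 1.0516
FG = 259/(259 − 3.7) = 1.0145
ABV = (1.0516 − 1.0145)·131.25

4.8655 % ABV


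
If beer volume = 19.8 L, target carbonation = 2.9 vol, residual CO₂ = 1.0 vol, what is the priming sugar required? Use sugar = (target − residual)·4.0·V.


sugar = (2.9 − 1.0)·4.0·19.8

150.4800 g


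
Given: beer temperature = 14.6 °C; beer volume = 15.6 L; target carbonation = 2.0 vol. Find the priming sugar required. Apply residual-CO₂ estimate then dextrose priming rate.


residual = 14.695·(0.01821 + 0.09011·e^(−0.04·T));  sugar = (target − residual)·4.0·V
residual = 14.695·(0.01821 + 0.09011·e^(−0.04·14.6)) = 1.0060
sugar = (2.0 − 1.0060)·4.0·15.6

62.0234 g


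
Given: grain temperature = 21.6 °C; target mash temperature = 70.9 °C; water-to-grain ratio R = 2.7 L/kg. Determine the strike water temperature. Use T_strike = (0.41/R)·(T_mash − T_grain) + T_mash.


T_strike = (0.41/2.7)·(70.9 − 21.6) + 70.9

78.3863 °C


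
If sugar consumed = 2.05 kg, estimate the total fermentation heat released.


Q = m_sugar · 590 kJ/kg
Q = 2.05 · 590

1209.5000 kJ


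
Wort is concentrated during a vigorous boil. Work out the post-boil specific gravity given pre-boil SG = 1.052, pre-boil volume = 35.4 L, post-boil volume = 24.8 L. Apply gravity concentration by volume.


SG_post = 1 + (SG_pre − 1)·V_pre/V_post
pts_pre = (1.052 − 1)·1000 = 52.0000
pts_post = 52.0000·35.4/24.8 = 74.2258
SG_post = 1 + 74.2258/1000

1.0742


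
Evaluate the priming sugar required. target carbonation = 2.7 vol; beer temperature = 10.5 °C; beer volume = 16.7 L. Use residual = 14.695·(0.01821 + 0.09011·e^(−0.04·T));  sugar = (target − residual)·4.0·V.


residual = 14.695·(0.01821 + 0.09011·e^(−0.04·10.5)) = 1.1376
sugar = (2.7 − 1.1376)·4.0·16.7

104.3660 g


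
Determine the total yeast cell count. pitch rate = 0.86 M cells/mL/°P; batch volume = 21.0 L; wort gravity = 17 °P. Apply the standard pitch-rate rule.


cells (billions) = rate · V_L · °P
cells = 0.86 · 21.0 · 17

307.0200 billion cells


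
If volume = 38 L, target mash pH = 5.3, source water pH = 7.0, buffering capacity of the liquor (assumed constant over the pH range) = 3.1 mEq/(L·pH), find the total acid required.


acid = buffering capacity · (pH_source − pH_target) · V
acid = 3.1 · (7.0 − 5.3) · 38

200.2600 mEq


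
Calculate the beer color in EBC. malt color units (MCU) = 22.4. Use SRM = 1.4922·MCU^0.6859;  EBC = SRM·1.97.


SRM = 1.4922·22.4^0.6859 = 12.5882
EBC = 12.5882·1.97

24.7987 EBC


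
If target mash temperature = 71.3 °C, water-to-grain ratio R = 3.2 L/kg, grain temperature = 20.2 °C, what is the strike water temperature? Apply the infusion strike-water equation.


T_strike = (0.41/R)·(T_mash − T_grain) + T_mash
T_strike = (0.41/3.2)·(71.3 − 20.2) + 71.3

77.8472 °C


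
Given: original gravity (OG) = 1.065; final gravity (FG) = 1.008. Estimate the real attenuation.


AA = (OG−FG)/(OG−1)·100;  RA = AA·0.8192
AA = (1.065 − 1.008)/(1.065 − 1)·100 = 87.6923
RA = 87.6923·0.8192

71.8375 %


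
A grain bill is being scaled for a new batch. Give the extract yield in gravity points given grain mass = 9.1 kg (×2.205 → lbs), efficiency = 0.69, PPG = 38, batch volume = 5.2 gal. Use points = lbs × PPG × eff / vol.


lbs = 9.1 × 2.205 = 20.0655
points = 20.0655 × 38 × 0.69 / 5.2

101.1764 points


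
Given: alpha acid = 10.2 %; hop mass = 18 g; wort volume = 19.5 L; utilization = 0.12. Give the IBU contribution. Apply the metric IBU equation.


IBU = (α/100)·mass·U·1000 / V
IBU = (10.2/100)·18·0.12·1000 / 19.5

11.2985 IBU


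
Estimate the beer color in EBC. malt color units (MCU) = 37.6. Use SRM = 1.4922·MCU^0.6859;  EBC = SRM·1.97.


SRM = 1.4922·37.6^0.6859 = 17.9576
EBC = 17.9576·1.97

35.3765 EBC


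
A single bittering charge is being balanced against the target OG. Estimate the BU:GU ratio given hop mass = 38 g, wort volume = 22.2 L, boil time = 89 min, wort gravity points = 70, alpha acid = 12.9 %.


U = 1.65·0.000125^(GP/1000)·(1−e^(−0.04t))/4.15;  IBU = (α/100)·m·U·1000/V;  BU:GU = IBU/GP
U = 1.65·0.000125^(70/1000)·(1−e^(−0.04·89))/4.15 = 0.2059
IBU = (12.9/100)·38·0.2059·1000/22.2 = 45.4684
BU:GU = 45.4684/70

0.6495


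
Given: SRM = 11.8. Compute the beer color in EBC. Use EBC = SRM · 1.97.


EBC = 11.8 · 1.97

23.2460 EBC


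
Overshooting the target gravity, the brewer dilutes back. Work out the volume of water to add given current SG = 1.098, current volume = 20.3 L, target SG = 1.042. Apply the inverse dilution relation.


V_water = V·((SG_curr − 1)/(SG_target − 1) − 1)
V_water = 20.3·((1.098 − 1)/(1.042 − 1) − 1)

27.0667 L


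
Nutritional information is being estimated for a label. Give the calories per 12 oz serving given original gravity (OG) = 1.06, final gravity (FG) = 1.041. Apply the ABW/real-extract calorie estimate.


ABW = (OG−FG)·131.25·0.79/FG;  °P = 259 − 259/SG (for OG→OE and FG→AE);  RE = 0.1808·OE + 0.8192·AE;  Cal = (6.9·ABW + 4·(RE−0.1))·FG·3.55
ABW = (1.06 − 1.041)·131.25·0.79/1.041 = 1.8925
OE = 259 − 259/1.06 = 14.6604 °P
AE = 259 − 259/1.041 = 10.2008 °P
RE = 0.1808·14.6604 + 0.8192·10.2008 = 11.0071 °P
Cal = (6.9·1.8925 + 4·(11.0071−0.1))·1.041·3.55

209.4871 kcal


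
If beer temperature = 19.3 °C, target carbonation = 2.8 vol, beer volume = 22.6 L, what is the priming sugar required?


residual = 14.695·(0.01821 + 0.09011·e^(−0.04·T));  sugar = (target − residual)·4.0·V
residual = 14.695·(0.01821 + 0.09011·e^(−0.04·19.3)) = 0.8795
sugar = (2.8 − 0.8795)·4.0·22.6

173.6152 g


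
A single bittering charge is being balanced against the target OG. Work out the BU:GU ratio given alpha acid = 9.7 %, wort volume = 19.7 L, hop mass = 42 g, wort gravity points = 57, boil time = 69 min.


U = 1.65·0.000125^(GP/1000)·(1−e^(−0.04t))/4.15;  IBU = (α/100)·m·U·1000/V;  BU:GU = IBU/GP
U = 1.65·0.000125^(57/1000)·(1−e^(−0.04·69))/4.15 = 0.2231
IBU = (9.7/100)·42·0.2231·1000/19.7 = 46.1444
BU:GU = 46.1444/57

0.8096


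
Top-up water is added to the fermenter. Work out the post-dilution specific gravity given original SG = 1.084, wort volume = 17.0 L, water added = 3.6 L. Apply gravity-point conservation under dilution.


SG_new = 1 + (SG_old − 1)·V_old/(V_old + V_water)
pts = (1.084 − 1)·1000·17.0/(17.0 + 3.6) = 69.3204
SG_new = 1 + 69.3204/1000

1.0693


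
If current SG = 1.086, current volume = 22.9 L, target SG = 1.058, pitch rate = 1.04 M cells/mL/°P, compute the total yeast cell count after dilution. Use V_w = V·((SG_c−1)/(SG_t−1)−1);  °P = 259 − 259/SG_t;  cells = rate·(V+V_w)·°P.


V_w = 22.9·((1.086−1)/(1.058−1)−1) = 11.0552
V_final = 22.9 + 11.0552 = 33.9552
°P = 259 − 259/1.058 = 14.1985
cells = 1.04·33.9552·14.1985

501.3966 billion cells


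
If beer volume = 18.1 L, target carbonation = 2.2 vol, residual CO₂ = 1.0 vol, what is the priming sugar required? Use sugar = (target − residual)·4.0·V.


sugar = (2.2 − 1.0)·4.0·18.1

86.8800 g


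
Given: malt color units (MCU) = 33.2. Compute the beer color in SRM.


SRM = 1.4922 · MCU^0.6859
SRM = 1.4922 · 33.2^0.6859

16.4883 SRM


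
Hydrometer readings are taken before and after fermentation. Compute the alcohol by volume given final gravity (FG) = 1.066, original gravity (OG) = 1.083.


ABV = (OG − FG) · 131.25
ABV = (1.083 − 1.066) · 131.25

2.2312 % ABV


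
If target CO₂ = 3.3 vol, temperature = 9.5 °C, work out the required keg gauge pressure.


psi = vols/(0.01821 + 0.09011·e^(−0.04·T)) − 14.695
psi = 3.3/(0.01821 + 0.09011·e^(−0.04·9.5)) − 14.695

26.6414 psi


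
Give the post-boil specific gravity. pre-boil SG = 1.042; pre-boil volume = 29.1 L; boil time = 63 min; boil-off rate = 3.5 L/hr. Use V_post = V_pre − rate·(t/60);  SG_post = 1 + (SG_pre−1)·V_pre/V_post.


V_post = 29.1 − 3.5·(63/60) = 25.4250
SG_post = 1 + (1.042 − 1)·29.1/25.4250

1.0481


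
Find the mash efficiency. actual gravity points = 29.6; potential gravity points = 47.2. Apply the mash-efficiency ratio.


efficiency = actual / potential × 100
efficiency = 29.6 / 47.2 × 100

62.7119 %


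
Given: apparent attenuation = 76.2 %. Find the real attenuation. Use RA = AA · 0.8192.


RA = 76.2 · 0.8192

62.4230 %


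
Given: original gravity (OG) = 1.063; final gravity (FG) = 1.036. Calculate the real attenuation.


AA = (OG−FG)/(OG−1)·100;  RA = AA·0.8192
AA = (1.063 − 1.036)/(1.063 − 1)·100 = 42.8571
RA = 42.8571·0.8192

35.1086 %


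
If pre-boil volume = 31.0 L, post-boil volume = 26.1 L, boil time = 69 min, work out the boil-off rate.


rate = (V_pre − V_post) / (t_min/60)
rate = (31.0 − 26.1) / (69/60)

4.2609 L/hr


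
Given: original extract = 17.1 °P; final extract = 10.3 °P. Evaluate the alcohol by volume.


SG = 259/(259 − P);  ABV = (OG − FG)·131.25
OG = 259/(259 − 17.1) = 1.0707
FG = 259/(259 − 10.3) = 1.0414
ABV = (1.0707 − 1.0414)·131.25

3.8423 % ABV
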